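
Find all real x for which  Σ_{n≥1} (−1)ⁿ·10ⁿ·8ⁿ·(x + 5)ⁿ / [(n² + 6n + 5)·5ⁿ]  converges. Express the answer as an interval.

[-81/16, -79/16]

Ratio test: |a_{n+1}/a_n| = [(n² + 6n + 5)/((n+1)² + 6(n+1) + 5)] · 10·8/5 → 16 as n → ∞.
Thus R = 1/(16) = 1/16.
At x = -79/16: absolute convergence follows by limit comparison with Σ 1/n².
Check x = -81/16: absolute convergence follows by limit comparison with Σ 1/n².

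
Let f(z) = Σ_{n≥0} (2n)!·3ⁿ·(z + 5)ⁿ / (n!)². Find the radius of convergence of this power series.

R = 1/12

By the ratio test, |a_{n+1}/a_n| = (2n+1)·(2n+2)/(n+1)² · 3 → 12.
Convergence for |z + 5| · 12 < 1, i.e. |z + 5| < 1/12. So R = 1/12.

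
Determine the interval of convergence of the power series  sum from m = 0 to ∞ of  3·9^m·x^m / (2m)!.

(−∞, ∞)

Ratio test: |a_{m+1}/a_m| = 3/3 · 9 · 1/[(2m+1)·(2m+2)] → 0 as m → ∞.
Since the limit is 0 < 1 for every x, the series converges on all of ℝ and R = ∞.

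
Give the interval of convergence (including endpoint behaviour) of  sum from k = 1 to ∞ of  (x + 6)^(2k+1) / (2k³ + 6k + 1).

By the ratio test, |a_{k+1}/a_k| = (2k³ + 6k + 1)/(2(k+1)³ + 6(k+1) + 1) → 1.
Writing y = (x + 6)², the series in y has radius 1, so |x + 6| < √(1) = 1 and R = 1.
At x = -5: the terms are on the order of 1/k³, so the series converges absolutely by comparison with the p-series (p = 3 > 1).
At x = -7: the terms are on the order of 1/k³, so the series converges absolutely by comparison with the p-series (p = 3 > 1).

[-7, -5]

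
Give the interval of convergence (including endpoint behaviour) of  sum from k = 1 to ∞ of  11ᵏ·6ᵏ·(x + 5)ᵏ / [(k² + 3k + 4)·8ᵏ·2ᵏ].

[-173/33, -157/33]

By the ratio test, |a_{k+1}/a_k| = [(k² + 3k + 4)/((k+1)² + 3(k+1) + 4)] · 11·6/(8·2) → 33/8.
Hence the series converges for |x + 5| < 1/(33/8) = 8/33, so the radius of convergence is 8/33.
At x = -157/33: the terms are on the order of 1/k², so the series converges absolutely by comparison with the p-series (p = 2 > 1).
When x = -173/33, absolute convergence follows by limit comparison with Σ 1/k².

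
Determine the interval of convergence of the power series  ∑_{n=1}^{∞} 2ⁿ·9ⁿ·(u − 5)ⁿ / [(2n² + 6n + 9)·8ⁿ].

By the ratio test, |a_{n+1}/a_n| = [(2n² + 6n + 9)/(2(n+1)² + 6(n+1) + 9)] · 2·9/8 → 9/4.
Hence the series converges for |u − 5| < 1/(9/4) = 4/9, so the radius of convergence is 4/9.
When u = 49/9, absolute convergence follows by limit comparison with Σ 1/n².
Check u = 41/9: absolute convergence follows by limit comparison with Σ 1/n².

[41/9, 49/9]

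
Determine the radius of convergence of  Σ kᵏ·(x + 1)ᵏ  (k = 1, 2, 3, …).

R = 0

By the Cauchy root test, |a_k|^(1/k) = k → ∞.
Since the k-th root of |a_k| is unbounded, the series converges only at x = -1; R = 0.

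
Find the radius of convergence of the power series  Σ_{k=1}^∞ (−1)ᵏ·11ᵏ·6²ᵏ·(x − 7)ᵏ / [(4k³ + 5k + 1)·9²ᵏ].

Ratio test: |a_{k+1}/a_k| = [(4k³ + 5k + 1)/(4(k+1)³ + 5(k+1) + 1)] · 11·36/81 → 44/9 as k → ∞.
Hence the series converges for |x − 7| < 1/(44/9) = 9/44, so the radius of convergence is 9/44.

R = 9/44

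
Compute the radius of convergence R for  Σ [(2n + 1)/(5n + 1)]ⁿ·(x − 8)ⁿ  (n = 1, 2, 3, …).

R = 5/2

Applying the root test, |a_n|^(1/n) = (2n + 1)/(5n + 1) → 2/5.
Hence the series converges for |x − 8| < 1/(2/5) = 5/2, so the radius of convergence is 5/2.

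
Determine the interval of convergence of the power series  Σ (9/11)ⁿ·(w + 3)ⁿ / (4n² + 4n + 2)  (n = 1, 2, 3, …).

[-38/9, -16/9]

Ratio test: |a_{n+1}/a_n| = [(4n² + 4n + 2)/(4(n+1)² + 4(n+1) + 2)] · 9/11 → 9/11 as n → ∞.
Convergence for |w + 3| · 9/11 < 1, i.e. |w + 3| < 11/9. So R = 11/9.
Check w = -16/9: absolute convergence follows by limit comparison with Σ 1/n².
Check w = -38/9: the series is dominated by a constant times Σ 1/n², which converges (p = 2 > 1).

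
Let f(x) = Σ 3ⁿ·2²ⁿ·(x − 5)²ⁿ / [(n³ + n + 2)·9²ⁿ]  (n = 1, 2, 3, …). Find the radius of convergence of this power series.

R = 3√3/2

The ratio of consecutive coefficients is [(n³ + n + 2)/((n+1)³ + (n+1) + 2)] · 3·4/81 → 4/27.
Successive powers of (x − 5) differ by 2, so the series converges when |x − 5|² · 4/27 < 1, i.e. |x − 5| < √(27/4). So R = 3√3/2.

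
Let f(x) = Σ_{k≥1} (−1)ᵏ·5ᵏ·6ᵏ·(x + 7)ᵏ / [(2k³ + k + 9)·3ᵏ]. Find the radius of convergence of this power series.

R = 1/10

Apply the ratio test: |a_{k+1}| / |a_k| = [(2k³ + k + 9)/(2(k+1)³ + (k+1) + 9)] · 5·6/3, which tends to 10 as k → ∞.
Convergence for |x + 7| · 10 < 1, i.e. |x + 7| < 1/10. So R = 1/10.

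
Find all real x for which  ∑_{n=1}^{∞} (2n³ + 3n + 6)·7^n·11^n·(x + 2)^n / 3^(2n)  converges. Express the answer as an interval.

(-163/77, -145/77)

Apply the ratio test: |a_{n+1}| / |a_n| = [(2(n+1)³ + 3(n+1) + 6)/(2n³ + 3n + 6)] · 7·11/9, which tends to 77/9 as n → ∞.
Convergence for |x + 2| · 77/9 < 1, i.e. |x + 2| < 9/77. So R = 9/77.
Endpoint x = -145/77: the terms have absolute value of order n³, which does not tend to 0, so the series diverges by the divergence test.
Check x = -163/77: the terms do not tend to 0, so the series diverges.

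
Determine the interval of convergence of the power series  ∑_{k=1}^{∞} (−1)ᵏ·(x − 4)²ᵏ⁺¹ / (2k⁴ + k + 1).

Apply the ratio test: |a_{k+1}| / |a_k| = (2k⁴ + k + 1)/(2(k+1)⁴ + (k+1) + 1), which tends to 1 as k → ∞.
Successive powers of (x − 4) differ by 2, so the series converges when |x − 4|² · 1 < 1, i.e. |x − 4| < √(1) = 1. So R = 1.
At x = 5: absolute convergence follows by limit comparison with Σ 1/k⁴.
When x = 3, absolute convergence follows by limit comparison with Σ 1/k⁴.

[3, 5]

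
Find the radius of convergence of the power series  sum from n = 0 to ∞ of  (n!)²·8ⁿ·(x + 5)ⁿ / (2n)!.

R = 1/2

Apply the ratio test: |a_{n+1}| / |a_n| = (n+1)²/[(2n+1)·(2n+2)] · 8, which tends to 2 as n → ∞.
Thus R = 1/(2) = 1/2.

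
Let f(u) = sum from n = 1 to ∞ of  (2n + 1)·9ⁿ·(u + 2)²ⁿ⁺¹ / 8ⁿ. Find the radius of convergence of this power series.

Apply the ratio test: |a_{n+1}| / |a_n| = [(2(n+1) + 1)/(2n + 1)] · 9/8, which tends to 9/8 as n → ∞.
Since the exponent of (u + 2) increases by 2 each term, convergence requires |u + 2|² < 8/9, hence R = 2√2/3.

R = 2√2/3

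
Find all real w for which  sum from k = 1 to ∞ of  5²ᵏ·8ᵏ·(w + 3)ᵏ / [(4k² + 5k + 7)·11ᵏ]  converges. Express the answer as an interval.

[-611/200, -589/200]

Ratio test: |a_{k+1}/a_k| = [(4k² + 5k + 7)/(4(k+1)² + 5(k+1) + 7)] · 25·8/11 → 200/11 as k → ∞.
Thus R = 1/(200/11) = 11/200.
When w = -589/200, the terms are on the order of 1/k², so the series converges absolutely by comparison with the p-series (p = 2 > 1).
At w = -611/200: the series is dominated by a constant times Σ 1/k², which converges (p = 2 > 1).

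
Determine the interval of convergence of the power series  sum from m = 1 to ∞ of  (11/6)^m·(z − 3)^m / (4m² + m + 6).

[27/11, 39/11]

Apply the ratio test: |a_{m+1}| / |a_m| = [(4m² + m + 6)/(4(m+1)² + (m+1) + 6)] · 11/6, which tends to 11/6 as m → ∞.
The series converges when 11/6 · |z − 3| < 1, giving R = 6/11.
Check z = 39/11: the series is dominated by a constant times Σ 1/m², which converges (p = 2 > 1).
At z = 27/11: the terms are on the order of 1/m², so the series converges absolutely by comparison with the p-series (p = 2 > 1).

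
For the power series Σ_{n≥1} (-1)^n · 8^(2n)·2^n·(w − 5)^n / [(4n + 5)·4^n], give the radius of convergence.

R = 1/32

By the ratio test, |a_{n+1}/a_n| = [(4n + 5)/(4(n+1) + 5)] · 64·2/4 → 32.
Convergence for |w − 5| · 32 < 1, i.e. |w − 5| < 1/32. So R = 1/32.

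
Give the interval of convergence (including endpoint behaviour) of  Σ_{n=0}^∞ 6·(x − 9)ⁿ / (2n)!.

(−∞, ∞)

By the ratio test, |a_{n+1}/a_n| = 6/6 · 1/[(2n+1)·(2n+2)] → 0.
Since the limit is 0 < 1 for every x, the series converges on all of ℝ and R = ∞.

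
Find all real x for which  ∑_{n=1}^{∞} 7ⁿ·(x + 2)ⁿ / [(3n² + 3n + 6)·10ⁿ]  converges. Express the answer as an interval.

[-24/7, -4/7]

The ratio of consecutive coefficients is [(3n² + 3n + 6)/(3(n+1)² + 3(n+1) + 6)] · 7/10 → 7/10.
Thus R = 1/(7/10) = 10/7.
When x = -4/7, the series is dominated by a constant times Σ 1/n², which converges (p = 2 > 1).
At x = -24/7: absolute convergence follows by limit comparison with Σ 1/n².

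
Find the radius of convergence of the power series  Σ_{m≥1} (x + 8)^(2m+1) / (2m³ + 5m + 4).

Ratio test: |a_{m+1}/a_m| = (2m³ + 5m + 4)/(2(m+1)³ + 5(m+1) + 4) → 1 as m → ∞.
Since the exponent of (x + 8) increases by 2 each term, convergence requires |x + 8|² < 1, hence R = 1.

R = 1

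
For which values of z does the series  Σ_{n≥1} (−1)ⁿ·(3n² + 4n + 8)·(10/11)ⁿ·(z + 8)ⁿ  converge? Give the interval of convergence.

(-91/10, -69/10)

By the ratio test, |a_{n+1}/a_n| = [(3(n+1)² + 4(n+1) + 8)/(3n² + 4n + 8)] · 10/11 → 10/11.
Hence the series converges for |z + 8| < 1/(10/11) = 11/10, so the radius of convergence is 11/10.
When z = -69/10, the terms do not tend to 0, so the series diverges.
Check z = -91/10: the terms do not tend to 0, so the series diverges.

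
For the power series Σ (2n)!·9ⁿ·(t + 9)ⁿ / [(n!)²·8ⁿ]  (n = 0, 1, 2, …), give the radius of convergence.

R = 2/9

Ratio test: |a_{n+1}/a_n| = (2n+1)·(2n+2)/(n+1)² · 9/8 → 9/2 as n → ∞.
Hence the series converges for |t + 9| < 1/(9/2) = 2/9, so the radius of convergence is 2/9.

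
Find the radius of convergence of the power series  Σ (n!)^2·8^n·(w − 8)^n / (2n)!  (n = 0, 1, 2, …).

Ratio test: |a_{n+1}/a_n| = (n+1)²/[(2n+1)·(2n+2)] · 8 → 2 as n → ∞.
Thus R = 1/(2) = 1/2.

R = 1/2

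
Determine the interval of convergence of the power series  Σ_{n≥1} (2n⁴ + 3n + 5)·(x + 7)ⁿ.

(-8, -6)

Apply the ratio test: |a_{n+1}| / |a_n| = (2(n+1)⁴ + 3(n+1) + 5)/(2n⁴ + 3n + 5), which tends to 1 as n → ∞.
So the series converges when |x + 7| < 1 and diverges when |x + 7| > 1; R = 1.
Check x = -6: the terms do not tend to 0, so the series diverges.
At x = -8: the terms have absolute value of order n⁴, which does not tend to 0, so the series diverges by the divergence test.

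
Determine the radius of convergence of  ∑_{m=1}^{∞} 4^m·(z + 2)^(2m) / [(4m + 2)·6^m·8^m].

R = 2√3

The ratio of consecutive coefficients is [(4m + 2)/(4(m+1) + 2)] · 4/(6·8) → 1/12.
Since the exponent of (z + 2) increases by 2 each term, convergence requires |z + 2|² < 12, hence R = 2√3.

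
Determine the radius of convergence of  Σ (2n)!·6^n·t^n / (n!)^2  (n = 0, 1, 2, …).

R = 1/24

Apply the ratio test: |a_{n+1}| / |a_n| = (2n+1)·(2n+2)/(n+1)² · 6, which tends to 24 as n → ∞.
Convergence for |t| · 24 < 1, i.e. |t| < 1/24. So R = 1/24.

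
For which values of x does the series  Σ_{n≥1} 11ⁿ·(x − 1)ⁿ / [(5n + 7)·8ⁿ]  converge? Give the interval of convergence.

The ratio of consecutive coefficients is [(5n + 7)/(5(n+1) + 7)] · 11/8 → 11/8.
The series converges when 11/8 · |x − 1| < 1, giving R = 8/11.
When x = 19/11, the terms behave like c/n; limit comparison with the harmonic series gives divergence.
At x = 3/11: convergence follows from the alternating series test (terms decrease monotonically to 0).

[3/11, 19/11)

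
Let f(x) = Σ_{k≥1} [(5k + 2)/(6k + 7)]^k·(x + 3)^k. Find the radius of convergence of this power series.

R = 6/5

By the Cauchy root test, |a_k|^(1/k) = (5k + 2)/(6k + 7) → 5/6.
Convergence for |x + 3| · 5/6 < 1, i.e. |x + 3| < 6/5. So R = 6/5.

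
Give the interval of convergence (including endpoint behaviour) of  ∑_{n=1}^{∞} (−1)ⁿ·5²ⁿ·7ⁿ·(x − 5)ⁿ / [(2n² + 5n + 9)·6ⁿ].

Ratio test: |a_{n+1}/a_n| = [(2n² + 5n + 9)/(2(n+1)² + 5(n+1) + 9)] · 25·7/6 → 175/6 as n → ∞.
Thus R = 1/(175/6) = 6/175.
Check x = 881/175: absolute convergence follows by limit comparison with Σ 1/n².
Endpoint x = 869/175: the terms are on the order of 1/n², so the series converges absolutely by comparison with the p-series (p = 2 > 1).

[869/175, 881/175]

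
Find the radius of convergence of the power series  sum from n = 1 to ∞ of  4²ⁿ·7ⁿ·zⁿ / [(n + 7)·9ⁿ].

The ratio of consecutive coefficients is [(n + 7)/((n+1) + 7)] · 16·7/9 → 112/9.
Convergence for |z| · 112/9 < 1, i.e. |z| < 9/112. So R = 9/112.

R = 9/112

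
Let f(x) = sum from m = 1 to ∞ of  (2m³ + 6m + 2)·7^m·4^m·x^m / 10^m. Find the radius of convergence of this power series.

R = 5/14

By the ratio test, |a_{m+1}/a_m| = [(2(m+1)³ + 6(m+1) + 2)/(2m³ + 6m + 2)] · 7·4/10 → 14/5.
Convergence for |x| · 14/5 < 1, i.e. |x| < 5/14. So R = 5/14.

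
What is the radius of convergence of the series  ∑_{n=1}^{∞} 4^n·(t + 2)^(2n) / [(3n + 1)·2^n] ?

R = √2/2

Ratio test: |a_{n+1}/a_n| = [(3n + 1)/(3(n+1) + 1)] · 4/2 → 2 as n → ∞.
Since the exponent of (t + 2) increases by 2 each term, convergence requires |t + 2|² < 1/2, hence R = √2/2.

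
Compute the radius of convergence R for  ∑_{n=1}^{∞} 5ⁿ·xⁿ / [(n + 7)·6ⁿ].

Ratio test: |a_{n+1}/a_n| = [(n + 7)/((n+1) + 7)] · 5/6 → 5/6 as n → ∞.
The series converges when 5/6 · |x| < 1, giving R = 6/5.

R = 6/5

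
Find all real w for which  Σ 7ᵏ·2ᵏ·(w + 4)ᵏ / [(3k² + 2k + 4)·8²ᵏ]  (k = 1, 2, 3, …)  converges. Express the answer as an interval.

By the ratio test, |a_{k+1}/a_k| = [(3k² + 2k + 4)/(3(k+1)² + 2(k+1) + 4)] · 7·2/64 → 7/32.
Thus R = 1/(7/32) = 32/7.
Endpoint w = 4/7: the terms are on the order of 1/k², so the series converges absolutely by comparison with the p-series (p = 2 > 1).
Check w = -60/7: the series is dominated by a constant times Σ 1/k², which converges (p = 2 > 1).

[-60/7, 4/7]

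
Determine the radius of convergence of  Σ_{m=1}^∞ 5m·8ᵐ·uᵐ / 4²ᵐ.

R = 2

Apply the ratio test: |a_{m+1}| / |a_m| = [5(m+1)/5m] · 8/16, which tends to 1/2 as m → ∞.
Convergence for |u| · 1/2 < 1, i.e. |u| < 2. So R = 2.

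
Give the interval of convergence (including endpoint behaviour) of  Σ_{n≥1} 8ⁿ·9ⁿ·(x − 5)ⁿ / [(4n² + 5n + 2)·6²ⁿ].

The ratio of consecutive coefficients is [(4n² + 5n + 2)/(4(n+1)² + 5(n+1) + 2)] · 8·9/36 → 2.
Hence the series converges for |x − 5| < 1/(2) = 1/2, so the radius of convergence is 1/2.
When x = 11/2, the terms are on the order of 1/n², so the series converges absolutely by comparison with the p-series (p = 2 > 1).
Check x = 9/2: the terms are on the order of 1/n², so the series converges absolutely by comparison with the p-series (p = 2 > 1).

[9/2, 11/2]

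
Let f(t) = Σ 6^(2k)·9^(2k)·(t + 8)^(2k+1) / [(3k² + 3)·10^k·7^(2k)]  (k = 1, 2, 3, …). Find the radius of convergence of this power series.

R = 7√10/54

Apply the ratio test: |a_{k+1}| / |a_k| = [(3k² + 3)/(3(k+1)² + 3)] · 36·81/(10·49), which tends to 1458/245 as k → ∞.
Since the exponent of (t + 8) increases by 2 each term, convergence requires |t + 8|² < 245/1458, hence R = 7√10/54.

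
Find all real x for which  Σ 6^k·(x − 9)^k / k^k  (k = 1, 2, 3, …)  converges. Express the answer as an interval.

Applying the root test, |a_k|^(1/k) = 6/k → 0.
The limit is 0 for every x, so R = ∞.

(−∞, ∞)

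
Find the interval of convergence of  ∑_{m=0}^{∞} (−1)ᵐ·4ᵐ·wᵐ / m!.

(−∞, ∞)

By the ratio test, |a_{m+1}/a_m| = 4 · 1/(m+1) → 0.
Since the limit is 0 < 1 for every w, the series converges on all of ℝ and R = ∞.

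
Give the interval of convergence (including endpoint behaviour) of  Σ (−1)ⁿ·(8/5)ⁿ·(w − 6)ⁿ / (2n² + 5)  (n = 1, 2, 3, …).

Apply the ratio test: |a_{n+1}| / |a_n| = [(2n² + 5)/(2(n+1)² + 5)] · 8/5, which tends to 8/5 as n → ∞.
Thus R = 1/(8/5) = 5/8.
At w = 53/8: the terms are on the order of 1/n², so the series converges absolutely by comparison with the p-series (p = 2 > 1).
At w = 43/8: the terms are on the order of 1/n², so the series converges absolutely by comparison with the p-series (p = 2 > 1).

[43/8, 53/8]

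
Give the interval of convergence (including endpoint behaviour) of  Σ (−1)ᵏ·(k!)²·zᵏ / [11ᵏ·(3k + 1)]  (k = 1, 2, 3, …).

{0}

The ratio of consecutive coefficients is (k+1)² · 1/11 · (3k + 1)/(3(k+1) + 1) → ∞.
The ratio grows without bound, so the series diverges whenever z ≠ 0; it converges only at z = 0. R = 0.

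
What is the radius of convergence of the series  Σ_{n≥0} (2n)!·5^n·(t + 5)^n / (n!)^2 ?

Apply the ratio test: |a_{n+1}| / |a_n| = (2n+1)·(2n+2)/(n+1)² · 5, which tends to 20 as n → ∞.
Convergence for |t + 5| · 20 < 1, i.e. |t + 5| < 1/20. So R = 1/20.

R = 1/20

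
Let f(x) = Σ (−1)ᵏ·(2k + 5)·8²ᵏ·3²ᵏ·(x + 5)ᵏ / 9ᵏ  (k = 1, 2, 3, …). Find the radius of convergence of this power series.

R = 1/64

Apply the ratio test: |a_{k+1}| / |a_k| = [(2(k+1) + 5)/(2k + 5)] · 64·9/9, which tends to 64 as k → ∞.
Convergence for |x + 5| · 64 < 1, i.e. |x + 5| < 1/64. So R = 1/64.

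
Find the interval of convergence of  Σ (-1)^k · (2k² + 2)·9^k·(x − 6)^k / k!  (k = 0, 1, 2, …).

Apply the ratio test: |a_{k+1}| / |a_k| = (2(k+1)² + 2)/(2k² + 2) · 9 · 1/(k+1), which tends to 0 as k → ∞.
The limit is 0, so the series converges for all x; R = ∞.

(−∞, ∞)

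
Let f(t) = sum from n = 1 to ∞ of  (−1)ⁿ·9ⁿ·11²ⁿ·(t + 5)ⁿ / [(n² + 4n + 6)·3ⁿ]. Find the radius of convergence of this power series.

R = 1/363

Apply the ratio test: |a_{n+1}| / |a_n| = [(n² + 4n + 6)/((n+1)² + 4(n+1) + 6)] · 9·121/3, which tends to 363 as n → ∞.
The series converges when 363 · |t + 5| < 1, giving R = 1/363.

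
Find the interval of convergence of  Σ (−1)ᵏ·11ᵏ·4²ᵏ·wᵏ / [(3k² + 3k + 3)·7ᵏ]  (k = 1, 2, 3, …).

The ratio of consecutive coefficients is [(3k² + 3k + 3)/(3(k+1)² + 3(k+1) + 3)] · 11·16/7 → 176/7.
The series converges when 176/7 · |w| < 1, giving R = 7/176.
Check w = 7/176: absolute convergence follows by limit comparison with Σ 1/k².
At w = -7/176: the series is dominated by a constant times Σ 1/k², which converges (p = 2 > 1).

[-7/176, 7/176]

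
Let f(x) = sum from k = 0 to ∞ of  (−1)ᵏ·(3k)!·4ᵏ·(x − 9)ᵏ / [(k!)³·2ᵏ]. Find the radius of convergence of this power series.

R = 1/54

By the ratio test, |a_{k+1}/a_k| = (3k+1)·(3k+2)·(3k+3)/(k+1)³ · 4/2 → 54.
Thus R = 1/(54) = 1/54.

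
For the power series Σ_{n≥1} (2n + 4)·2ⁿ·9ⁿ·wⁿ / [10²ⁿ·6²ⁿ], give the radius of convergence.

R = 200

Ratio test: |a_{n+1}/a_n| = [(2(n+1) + 4)/(2n + 4)] · 2·9/(100·36) → 1/200 as n → ∞.
Convergence for |w| · 1/200 < 1, i.e. |w| < 200. So R = 200.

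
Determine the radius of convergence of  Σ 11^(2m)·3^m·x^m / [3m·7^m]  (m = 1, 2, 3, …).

By the ratio test, |a_{m+1}/a_m| = [3m/3(m+1)] · 121·3/7 → 363/7.
Thus R = 1/(363/7) = 7/363.

R = 7/363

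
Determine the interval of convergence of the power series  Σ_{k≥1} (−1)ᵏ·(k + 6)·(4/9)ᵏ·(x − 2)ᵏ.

Apply the ratio test: |a_{k+1}| / |a_k| = [((k+1) + 6)/(k + 6)] · 4/9, which tends to 4/9 as k → ∞.
Hence the series converges for |x − 2| < 1/(4/9) = 9/4, so the radius of convergence is 9/4.
When x = 17/4, the terms do not tend to 0, so the series diverges.
Endpoint x = -1/4: the terms have absolute value of order k, which does not tend to 0, so the series diverges by the divergence test.

(-1/4, 17/4)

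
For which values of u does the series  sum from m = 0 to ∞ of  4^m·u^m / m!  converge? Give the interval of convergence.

By the ratio test, |a_{m+1}/a_m| = 4 · 1/(m+1) → 0.
The ratio tends to 0 regardless of u, hence R = ∞.

(−∞, ∞)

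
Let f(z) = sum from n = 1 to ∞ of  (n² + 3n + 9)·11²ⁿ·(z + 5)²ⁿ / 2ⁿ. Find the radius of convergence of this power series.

By the ratio test, |a_{n+1}/a_n| = [((n+1)² + 3(n+1) + 9)/(n² + 3n + 9)] · 121/2 → 121/2.
Successive powers of (z + 5) differ by 2, so the series converges when |z + 5|² · 121/2 < 1, i.e. |z + 5| < √(2/121). So R = √2/11.

R = √2/11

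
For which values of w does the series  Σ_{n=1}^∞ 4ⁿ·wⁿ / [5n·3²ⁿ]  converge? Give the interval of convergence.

[-9/4, 9/4)

The ratio of consecutive coefficients is [5n/5(n+1)] · 4/9 → 4/9.
Hence the series converges for |w| < 1/(4/9) = 9/4, so the radius of convergence is 9/4.
When w = 9/4, the terms are asymptotic to a nonzero constant times 1/n, so the series diverges by limit comparison with Σ 1/n.
When w = -9/4, an alternating series whose terms decrease to 0 in absolute value, so it converges by the Leibniz criterion.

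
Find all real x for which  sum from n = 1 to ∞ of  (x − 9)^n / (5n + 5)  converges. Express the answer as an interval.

Ratio test: |a_{n+1}/a_n| = (5n + 5)/(5(n+1) + 5) → 1 as n → ∞.
So the series converges when |x − 9| < 1 and diverges when |x − 9| > 1; R = 1.
When x = 10, the terms are asymptotic to a nonzero constant times 1/n, so the series diverges by limit comparison with Σ 1/n.
When x = 8, an alternating series whose terms decrease to 0 in absolute value, so it converges by the Leibniz criterion.

[8, 10)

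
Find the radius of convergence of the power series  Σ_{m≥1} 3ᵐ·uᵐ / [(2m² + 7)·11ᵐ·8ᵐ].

R = 88/3

Apply the ratio test: |a_{m+1}| / |a_m| = [(2m² + 7)/(2(m+1)² + 7)] · 3/(11·8), which tends to 3/88 as m → ∞.
Thus R = 1/(3/88) = 88/3.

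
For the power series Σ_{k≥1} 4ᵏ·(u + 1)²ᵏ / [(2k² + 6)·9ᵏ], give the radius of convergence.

The ratio of consecutive coefficients is [(2k² + 6)/(2(k+1)² + 6)] · 4/9 → 4/9.
Writing y = (u + 1)², the series in y has radius 9/4, so |u + 1| < √(9/4) = 3/2 and R = 3/2.

R = 3/2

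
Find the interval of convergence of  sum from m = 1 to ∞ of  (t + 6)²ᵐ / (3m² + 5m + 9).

[-7, -5]

By the ratio test, |a_{m+1}/a_m| = (3m² + 5m + 9)/(3(m+1)² + 5(m+1) + 9) → 1.
Writing y = (t + 6)², the series in y has radius 1, so |t + 6| < √(1) = 1 and R = 1.
At t = -5: the terms are on the order of 1/m², so the series converges absolutely by comparison with the p-series (p = 2 > 1).
When t = -7, absolute convergence follows by limit comparison with Σ 1/m².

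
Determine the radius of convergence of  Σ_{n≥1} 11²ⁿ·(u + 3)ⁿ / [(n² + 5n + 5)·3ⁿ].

Apply the ratio test: |a_{n+1}| / |a_n| = [(n² + 5n + 5)/((n+1)² + 5(n+1) + 5)] · 121/3, which tends to 121/3 as n → ∞.
Hence the series converges for |u + 3| < 1/(121/3) = 3/121, so the radius of convergence is 3/121.

R = 3/121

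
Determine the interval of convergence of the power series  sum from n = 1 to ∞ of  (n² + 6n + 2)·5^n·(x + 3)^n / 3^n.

(-18/5, -12/5)

The ratio of consecutive coefficients is [((n+1)² + 6(n+1) + 2)/(n² + 6n + 2)] · 5/3 → 5/3.
The series converges when 5/3 · |x + 3| < 1, giving R = 3/5.
Endpoint x = -12/5: the terms have absolute value of order n², which does not tend to 0, so the series diverges by the divergence test.
Check x = -18/5: the n-th term does not approach 0; divergence by the term test.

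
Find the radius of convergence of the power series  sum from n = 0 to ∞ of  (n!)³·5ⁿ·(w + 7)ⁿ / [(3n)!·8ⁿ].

R = 216/5

The ratio of consecutive coefficients is (n+1)³/[(3n+1)·(3n+2)·(3n+3)] · 5/8 → 5/216.
Hence the series converges for |w + 7| < 1/(5/216) = 216/5, so the radius of convergence is 216/5.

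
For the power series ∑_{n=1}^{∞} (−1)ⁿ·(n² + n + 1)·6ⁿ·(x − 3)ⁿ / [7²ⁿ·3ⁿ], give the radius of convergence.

By the ratio test, |a_{n+1}/a_n| = [((n+1)² + (n+1) + 1)/(n² + n + 1)] · 6/(49·3) → 2/49.
The series converges when 2/49 · |x − 3| < 1, giving R = 49/2.

R = 49/2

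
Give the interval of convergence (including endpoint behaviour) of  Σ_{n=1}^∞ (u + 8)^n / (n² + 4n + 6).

[-9, -7]

By the ratio test, |a_{n+1}/a_n| = (n² + 4n + 6)/((n+1)² + 4(n+1) + 6) → 1.
Hence R = 1.
Endpoint u = -7: the terms are on the order of 1/n², so the series converges absolutely by comparison with the p-series (p = 2 > 1).
When u = -9, the series is dominated by a constant times Σ 1/n², which converges (p = 2 > 1).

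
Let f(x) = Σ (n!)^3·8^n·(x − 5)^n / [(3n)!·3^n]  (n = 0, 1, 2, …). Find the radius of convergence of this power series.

R = 81/8

By the ratio test, |a_{n+1}/a_n| = (n+1)³/[(3n+1)·(3n+2)·(3n+3)] · 8/3 → 8/81.
Thus R = 1/(8/81) = 81/8.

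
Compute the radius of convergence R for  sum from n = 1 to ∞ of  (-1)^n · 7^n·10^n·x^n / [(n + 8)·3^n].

R = 3/70

Apply the ratio test: |a_{n+1}| / |a_n| = [(n + 8)/((n+1) + 8)] · 7·10/3, which tends to 70/3 as n → ∞.
Convergence for |x| · 70/3 < 1, i.e. |x| < 3/70. So R = 3/70.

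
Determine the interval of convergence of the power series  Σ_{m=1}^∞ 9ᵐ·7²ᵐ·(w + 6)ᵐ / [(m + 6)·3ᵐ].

Apply the ratio test: |a_{m+1}| / |a_m| = [(m + 6)/((m+1) + 6)] · 9·49/3, which tends to 147 as m → ∞.
Hence the series converges for |w + 6| < 1/(147) = 1/147, so the radius of convergence is 1/147.
Check w = -881/147: the terms behave like c/m; limit comparison with the harmonic series gives divergence.
When w = -883/147, the terms alternate in sign and decrease monotonically to 0 in absolute value (size ~ c/m), so the alternating series test gives convergence.

[-883/147, -881/147)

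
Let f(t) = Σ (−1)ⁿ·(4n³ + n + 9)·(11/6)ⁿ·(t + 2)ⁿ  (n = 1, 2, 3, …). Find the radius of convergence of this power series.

R = 6/11

Ratio test: |a_{n+1}/a_n| = [(4(n+1)³ + (n+1) + 9)/(4n³ + n + 9)] · 11/6 → 11/6 as n → ∞.
Convergence for |t + 2| · 11/6 < 1, i.e. |t + 2| < 6/11. So R = 6/11.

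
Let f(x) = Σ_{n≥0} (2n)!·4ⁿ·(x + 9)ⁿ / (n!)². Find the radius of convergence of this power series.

R = 1/16

The ratio of consecutive coefficients is (2n+1)·(2n+2)/(n+1)² · 4 → 16.
Thus R = 1/(16) = 1/16.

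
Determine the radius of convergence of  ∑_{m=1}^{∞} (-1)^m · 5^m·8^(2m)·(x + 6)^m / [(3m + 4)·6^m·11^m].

R = 33/160

By the ratio test, |a_{m+1}/a_m| = [(3m + 4)/(3(m+1) + 4)] · 5·64/(6·11) → 160/33.
Convergence for |x + 6| · 160/33 < 1, i.e. |x + 6| < 33/160. So R = 33/160.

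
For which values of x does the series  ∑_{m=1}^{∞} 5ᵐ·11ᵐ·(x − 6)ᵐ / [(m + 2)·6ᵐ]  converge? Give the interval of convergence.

The ratio of consecutive coefficients is [(m + 2)/((m+1) + 2)] · 5·11/6 → 55/6.
Convergence for |x − 6| · 55/6 < 1, i.e. |x − 6| < 6/55. So R = 6/55.
When x = 336/55, the terms behave like c/m; limit comparison with the harmonic series gives divergence.
Endpoint x = 324/55: convergence follows from the alternating series test (terms decrease monotonically to 0).

[324/55, 336/55)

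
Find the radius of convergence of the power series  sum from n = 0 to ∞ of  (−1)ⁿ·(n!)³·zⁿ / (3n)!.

R = 27

The ratio of consecutive coefficients is (n+1)³/[(3n+1)·(3n+2)·(3n+3)] → 1/27.
The series converges when 1/27 · |z| < 1, giving R = 27.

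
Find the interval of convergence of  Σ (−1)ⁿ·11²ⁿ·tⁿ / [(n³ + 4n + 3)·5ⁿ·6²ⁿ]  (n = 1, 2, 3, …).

Ratio test: |a_{n+1}/a_n| = [(n³ + 4n + 3)/((n+1)³ + 4(n+1) + 3)] · 121/(5·36) → 121/180 as n → ∞.
Hence the series converges for |t| < 1/(121/180) = 180/121, so the radius of convergence is 180/121.
When t = 180/121, absolute convergence follows by limit comparison with Σ 1/n³.
Check t = -180/121: the series is dominated by a constant times Σ 1/n³, which converges (p = 3 > 1).

[-180/121, 180/121]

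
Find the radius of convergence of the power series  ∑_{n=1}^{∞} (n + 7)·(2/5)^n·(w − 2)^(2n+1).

R = √10/2

The ratio of consecutive coefficients is [((n+1) + 7)/(n + 7)] · 2/5 → 2/5.
Since the exponent of (w − 2) increases by 2 each term, convergence requires |w − 2|² < 5/2, hence R = √10/2.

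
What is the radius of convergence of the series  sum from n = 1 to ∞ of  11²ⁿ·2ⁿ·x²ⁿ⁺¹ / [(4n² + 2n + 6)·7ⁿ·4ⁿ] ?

Apply the ratio test: |a_{n+1}| / |a_n| = [(4n² + 2n + 6)/(4(n+1)² + 2(n+1) + 6)] · 121·2/(7·4), which tends to 121/14 as n → ∞.
Since the exponent of x increases by 2 each term, convergence requires |x|² < 14/121, hence R = √14/11.

R = √14/11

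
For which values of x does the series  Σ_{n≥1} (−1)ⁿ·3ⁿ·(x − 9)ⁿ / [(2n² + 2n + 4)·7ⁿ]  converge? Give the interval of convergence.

[20/3, 34/3]

Ratio test: |a_{n+1}/a_n| = [(2n² + 2n + 4)/(2(n+1)² + 2(n+1) + 4)] · 3/7 → 3/7 as n → ∞.
Hence the series converges for |x − 9| < 1/(3/7) = 7/3, so the radius of convergence is 7/3.
Check x = 34/3: absolute convergence follows by limit comparison with Σ 1/n².
Check x = 20/3: absolute convergence follows by limit comparison with Σ 1/n².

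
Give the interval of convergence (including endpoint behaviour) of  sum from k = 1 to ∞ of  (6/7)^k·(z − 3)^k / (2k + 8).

[11/6, 25/6)

Ratio test: |a_{k+1}/a_k| = [(2k + 8)/(2(k+1) + 8)] · 6/7 → 6/7 as k → ∞.
Convergence for |z − 3| · 6/7 < 1, i.e. |z − 3| < 7/6. So R = 7/6.
Check z = 25/6: the terms are asymptotic to a nonzero constant times 1/k, so the series diverges by limit comparison with Σ 1/k.
Check z = 11/6: the terms alternate in sign and decrease monotonically to 0 in absolute value (size ~ c/k), so the alternating series test gives convergence.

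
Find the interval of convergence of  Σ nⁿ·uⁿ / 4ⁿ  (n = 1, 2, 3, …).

Root test: |a_n|^(1/n) = n/4 → ∞.
The root grows without bound, so R = 0 (convergence only at u = 0).

{0}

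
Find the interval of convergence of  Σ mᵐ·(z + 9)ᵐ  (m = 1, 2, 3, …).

{-9}

Applying the root test, |a_m|^(1/m) = m → ∞.
Since the m-th root of |a_m| is unbounded, the series converges only at z = -9; R = 0.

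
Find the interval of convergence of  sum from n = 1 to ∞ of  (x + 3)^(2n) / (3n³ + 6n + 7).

[-4, -2]

Ratio test: |a_{n+1}/a_n| = (3n³ + 6n + 7)/(3(n+1)³ + 6(n+1) + 7) → 1 as n → ∞.
Since the exponent of (x + 3) increases by 2 each term, convergence requires |x + 3|² < 1, hence R = 1.
Check x = -2: absolute convergence follows by limit comparison with Σ 1/n³.
At x = -4: the series is dominated by a constant times Σ 1/n³, which converges (p = 3 > 1).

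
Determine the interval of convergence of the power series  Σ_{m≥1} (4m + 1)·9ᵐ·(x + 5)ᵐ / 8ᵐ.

(-53/9, -37/9)

Ratio test: |a_{m+1}/a_m| = [(4(m+1) + 1)/(4m + 1)] · 9/8 → 9/8 as m → ∞.
Thus R = 1/(9/8) = 8/9.
At x = -37/9: the terms do not tend to 0, so the series diverges.
When x = -53/9, the terms do not tend to 0, so the series diverges.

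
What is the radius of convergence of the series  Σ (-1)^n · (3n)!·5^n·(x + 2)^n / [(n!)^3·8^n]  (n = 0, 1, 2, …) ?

R = 8/135

Ratio test: |a_{n+1}/a_n| = (3n+1)·(3n+2)·(3n+3)/(n+1)³ · 5/8 → 135/8 as n → ∞.
The series converges when 135/8 · |x + 2| < 1, giving R = 8/135.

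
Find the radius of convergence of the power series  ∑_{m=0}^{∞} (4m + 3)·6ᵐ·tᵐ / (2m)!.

R = ∞

Apply the ratio test: |a_{m+1}| / |a_m| = (4(m+1) + 3)/(4m + 3) · 6 · 1/[(2m+1)·(2m+2)], which tends to 0 as m → ∞.
Since the limit is 0 < 1 for every t, the series converges on all of ℝ and R = ∞.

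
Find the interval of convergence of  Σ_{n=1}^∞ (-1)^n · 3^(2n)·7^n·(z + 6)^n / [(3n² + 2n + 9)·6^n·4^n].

Apply the ratio test: |a_{n+1}| / |a_n| = [(3n² + 2n + 9)/(3(n+1)² + 2(n+1) + 9)] · 9·7/(6·4), which tends to 21/8 as n → ∞.
Thus R = 1/(21/8) = 8/21.
Check z = -118/21: absolute convergence follows by limit comparison with Σ 1/n².
At z = -134/21: the terms are on the order of 1/n², so the series converges absolutely by comparison with the p-series (p = 2 > 1).

[-134/21, -118/21]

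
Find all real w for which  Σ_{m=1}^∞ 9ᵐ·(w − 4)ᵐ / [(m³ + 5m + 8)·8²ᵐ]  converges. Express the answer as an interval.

[-28/9, 100/9]

Ratio test: |a_{m+1}/a_m| = [(m³ + 5m + 8)/((m+1)³ + 5(m+1) + 8)] · 9/64 → 9/64 as m → ∞.
The series converges when 9/64 · |w − 4| < 1, giving R = 64/9.
When w = 100/9, the series is dominated by a constant times Σ 1/m³, which converges (p = 3 > 1).
Endpoint w = -28/9: the terms are on the order of 1/m³, so the series converges absolutely by comparison with the p-series (p = 3 > 1).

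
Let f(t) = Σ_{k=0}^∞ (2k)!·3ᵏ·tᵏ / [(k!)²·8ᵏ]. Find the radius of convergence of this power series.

By the ratio test, |a_{k+1}/a_k| = (2k+1)·(2k+2)/(k+1)² · 3/8 → 3/2.
Convergence for |t| · 3/2 < 1, i.e. |t| < 2/3. So R = 2/3.

R = 2/3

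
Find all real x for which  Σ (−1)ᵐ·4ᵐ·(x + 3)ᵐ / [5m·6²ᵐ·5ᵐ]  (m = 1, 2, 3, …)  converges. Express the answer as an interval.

The ratio of consecutive coefficients is [5m/5(m+1)] · 4/(36·5) → 1/45.
Thus R = 1/(1/45) = 45.
Endpoint x = 42: convergence follows from the alternating series test (terms decrease monotonically to 0).
Check x = -48: the terms behave like c/m; limit comparison with the harmonic series gives divergence.

(-48, 42]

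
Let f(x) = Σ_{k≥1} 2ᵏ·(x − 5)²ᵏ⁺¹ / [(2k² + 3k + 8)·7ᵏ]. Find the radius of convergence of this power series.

Ratio test: |a_{k+1}/a_k| = [(2k² + 3k + 8)/(2(k+1)² + 3(k+1) + 8)] · 2/7 → 2/7 as k → ∞.
Successive powers of (x − 5) differ by 2, so the series converges when |x − 5|² · 2/7 < 1, i.e. |x − 5| < √(7/2). So R = √14/2.

R = √14/2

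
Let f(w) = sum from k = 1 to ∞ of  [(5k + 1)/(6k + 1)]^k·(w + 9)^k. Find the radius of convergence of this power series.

Root test: |a_k|^(1/k) = (5k + 1)/(6k + 1) → 5/6.
Hence the series converges for |w + 9| < 1/(5/6) = 6/5, so the radius of convergence is 6/5.

R = 6/5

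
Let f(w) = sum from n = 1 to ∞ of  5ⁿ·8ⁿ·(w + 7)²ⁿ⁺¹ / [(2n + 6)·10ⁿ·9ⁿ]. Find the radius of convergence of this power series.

Apply the ratio test: |a_{n+1}| / |a_n| = [(2n + 6)/(2(n+1) + 6)] · 5·8/(10·9), which tends to 4/9 as n → ∞.
Since the exponent of (w + 7) increases by 2 each term, convergence requires |w + 7|² < 9/4, hence R = 3/2.

R = 3/2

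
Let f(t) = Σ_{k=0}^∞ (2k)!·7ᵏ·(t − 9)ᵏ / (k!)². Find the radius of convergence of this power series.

R = 1/28

The ratio of consecutive coefficients is (2k+1)·(2k+2)/(k+1)² · 7 → 28.
Thus R = 1/(28) = 1/28.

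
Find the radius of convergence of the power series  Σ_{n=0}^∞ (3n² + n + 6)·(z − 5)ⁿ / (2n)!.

Ratio test: |a_{n+1}/a_n| = (3(n+1)² + (n+1) + 6)/(3n² + n + 6) · 1/[(2n+1)·(2n+2)] → 0 as n → ∞.
The ratio tends to 0 regardless of z, hence R = ∞.

R = ∞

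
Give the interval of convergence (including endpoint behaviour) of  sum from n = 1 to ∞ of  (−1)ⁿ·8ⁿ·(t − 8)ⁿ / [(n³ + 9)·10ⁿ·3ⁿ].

The ratio of consecutive coefficients is [(n³ + 9)/((n+1)³ + 9)] · 8/(10·3) → 4/15.
Hence the series converges for |t − 8| < 1/(4/15) = 15/4, so the radius of convergence is 15/4.
At t = 47/4: absolute convergence follows by limit comparison with Σ 1/n³.
At t = 17/4: absolute convergence follows by limit comparison with Σ 1/n³.

[17/4, 47/4]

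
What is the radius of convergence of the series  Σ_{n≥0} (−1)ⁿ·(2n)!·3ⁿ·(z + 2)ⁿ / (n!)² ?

R = 1/12

Apply the ratio test: |a_{n+1}| / |a_n| = (2n+1)·(2n+2)/(n+1)² · 3, which tends to 12 as n → ∞.
Thus R = 1/(12) = 1/12.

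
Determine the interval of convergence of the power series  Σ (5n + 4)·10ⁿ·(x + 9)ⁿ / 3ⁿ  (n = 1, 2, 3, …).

(-93/10, -87/10)

By the ratio test, |a_{n+1}/a_n| = [(5(n+1) + 4)/(5n + 4)] · 10/3 → 10/3.
Hence the series converges for |x + 9| < 1/(10/3) = 3/10, so the radius of convergence is 3/10.
When x = -87/10, the terms do not tend to 0, so the series diverges.
At x = -93/10: the terms do not tend to 0, so the series diverges.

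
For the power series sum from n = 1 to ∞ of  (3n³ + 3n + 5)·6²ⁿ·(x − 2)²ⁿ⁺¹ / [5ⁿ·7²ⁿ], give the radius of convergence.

The ratio of consecutive coefficients is [(3(n+1)³ + 3(n+1) + 5)/(3n³ + 3n + 5)] · 36/(5·49) → 36/245.
Successive powers of (x − 2) differ by 2, so the series converges when |x − 2|² · 36/245 < 1, i.e. |x − 2| < √(245/36). So R = 7√5/6.

R = 7√5/6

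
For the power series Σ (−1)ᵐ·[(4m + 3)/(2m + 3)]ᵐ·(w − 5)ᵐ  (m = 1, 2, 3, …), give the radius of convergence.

Root test: |a_m|^(1/m) = (4m + 3)/(2m + 3) → 2.
Convergence for |w − 5| · 2 < 1, i.e. |w − 5| < 1/2. So R = 1/2.

R = 1/2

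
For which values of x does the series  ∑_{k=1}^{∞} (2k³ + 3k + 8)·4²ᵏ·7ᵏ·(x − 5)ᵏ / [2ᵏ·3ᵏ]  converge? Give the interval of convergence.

Ratio test: |a_{k+1}/a_k| = [(2(k+1)³ + 3(k+1) + 8)/(2k³ + 3k + 8)] · 16·7/(2·3) → 56/3 as k → ∞.
Convergence for |x − 5| · 56/3 < 1, i.e. |x − 5| < 3/56. So R = 3/56.
Endpoint x = 283/56: the terms have absolute value of order k³, which does not tend to 0, so the series diverges by the divergence test.
When x = 277/56, the terms have absolute value of order k³, which does not tend to 0, so the series diverges by the divergence test.

(277/56, 283/56)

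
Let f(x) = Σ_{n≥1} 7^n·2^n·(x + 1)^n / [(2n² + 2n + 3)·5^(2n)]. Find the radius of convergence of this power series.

R = 25/14

By the ratio test, |a_{n+1}/a_n| = [(2n² + 2n + 3)/(2(n+1)² + 2(n+1) + 3)] · 7·2/25 → 14/25.
Convergence for |x + 1| · 14/25 < 1, i.e. |x + 1| < 25/14. So R = 25/14.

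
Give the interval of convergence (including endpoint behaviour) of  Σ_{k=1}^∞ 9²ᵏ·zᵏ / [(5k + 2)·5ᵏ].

Ratio test: |a_{k+1}/a_k| = [(5k + 2)/(5(k+1) + 2)] · 81/5 → 81/5 as k → ∞.
Hence the series converges for |z| < 1/(81/5) = 5/81, so the radius of convergence is 5/81.
When z = 5/81, comparison with the harmonic series Σ 1/k shows the series diverges.
Endpoint z = -5/81: an alternating series whose terms decrease to 0 in absolute value, so it converges by the Leibniz criterion.

[-5/81, 5/81)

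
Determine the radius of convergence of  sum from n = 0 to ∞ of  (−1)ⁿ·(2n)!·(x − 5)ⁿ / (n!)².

By the ratio test, |a_{n+1}/a_n| = (2n+1)·(2n+2)/(n+1)² → 4.
Thus R = 1/(4) = 1/4.

R = 1/4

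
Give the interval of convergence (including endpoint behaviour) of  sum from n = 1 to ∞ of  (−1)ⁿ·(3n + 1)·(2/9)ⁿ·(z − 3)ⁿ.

(-3/2, 15/2)

By the ratio test, |a_{n+1}/a_n| = [(3(n+1) + 1)/(3n + 1)] · 2/9 → 2/9.
Hence the series converges for |z − 3| < 1/(2/9) = 9/2, so the radius of convergence is 9/2.
Endpoint z = 15/2: the terms do not tend to 0, so the series diverges.
Endpoint z = -3/2: the terms do not tend to 0, so the series diverges.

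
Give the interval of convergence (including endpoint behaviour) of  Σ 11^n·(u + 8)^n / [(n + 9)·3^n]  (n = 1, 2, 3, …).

Ratio test: |a_{n+1}/a_n| = [(n + 9)/((n+1) + 9)] · 11/3 → 11/3 as n → ∞.
Hence the series converges for |u + 8| < 1/(11/3) = 3/11, so the radius of convergence is 3/11.
At u = -85/11: the terms behave like c/n; limit comparison with the harmonic series gives divergence.
When u = -91/11, the terms alternate in sign and decrease monotonically to 0 in absolute value (size ~ c/n), so the alternating series test gives convergence.

[-91/11, -85/11)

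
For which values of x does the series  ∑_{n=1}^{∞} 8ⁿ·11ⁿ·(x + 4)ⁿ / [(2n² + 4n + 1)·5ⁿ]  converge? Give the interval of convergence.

Ratio test: |a_{n+1}/a_n| = [(2n² + 4n + 1)/(2(n+1)² + 4(n+1) + 1)] · 8·11/5 → 88/5 as n → ∞.
Thus R = 1/(88/5) = 5/88.
When x = -347/88, the series is dominated by a constant times Σ 1/n², which converges (p = 2 > 1).
Endpoint x = -357/88: the terms are on the order of 1/n², so the series converges absolutely by comparison with the p-series (p = 2 > 1).

[-357/88, -347/88]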